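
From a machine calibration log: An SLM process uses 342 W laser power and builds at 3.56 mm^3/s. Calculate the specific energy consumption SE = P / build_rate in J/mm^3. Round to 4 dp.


SE = 342 / 3.56 = 96.0674 J/mm^3


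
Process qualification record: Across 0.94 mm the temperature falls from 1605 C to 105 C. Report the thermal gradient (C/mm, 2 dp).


G = (1605-105)/0.94 = 1595.74 C/mm


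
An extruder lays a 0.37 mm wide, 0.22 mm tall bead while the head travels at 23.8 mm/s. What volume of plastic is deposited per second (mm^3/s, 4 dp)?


Rate = 0.37 * 0.22 * 23.8 = 1.9373 mm^3/s


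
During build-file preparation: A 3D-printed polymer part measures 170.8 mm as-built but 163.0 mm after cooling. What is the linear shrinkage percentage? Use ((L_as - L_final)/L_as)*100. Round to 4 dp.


Shrinkage = ((170.8-163.0)/170.8)*100 = 4.5667 %


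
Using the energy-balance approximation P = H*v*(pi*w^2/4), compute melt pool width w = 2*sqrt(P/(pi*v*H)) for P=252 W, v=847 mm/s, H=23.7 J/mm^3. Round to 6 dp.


w = 2*sqrt(252/(pi*847*23.7)) = 0.126427 mm


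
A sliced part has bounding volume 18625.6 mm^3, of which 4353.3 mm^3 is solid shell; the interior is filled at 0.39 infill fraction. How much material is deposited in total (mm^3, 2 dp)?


V_infill = (18625.6 - 4353.3) * 0.39 = 5566.2
V_total = 4353.3 + 5566.2 = 9919.5 mm^3


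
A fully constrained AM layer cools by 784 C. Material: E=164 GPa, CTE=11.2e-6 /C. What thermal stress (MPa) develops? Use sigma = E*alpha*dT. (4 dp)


sigma = 164*1000 * 11.2e-6 * 784 = 1440.0512 MPa


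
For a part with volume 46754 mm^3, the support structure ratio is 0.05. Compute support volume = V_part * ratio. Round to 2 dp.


V_support = 46754 * 0.05 = 2337.7 mm^3


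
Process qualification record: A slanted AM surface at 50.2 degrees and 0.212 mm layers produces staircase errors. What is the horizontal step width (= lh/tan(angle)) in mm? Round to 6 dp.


step = 0.212 / tan(50.2) = 0.176632 mm


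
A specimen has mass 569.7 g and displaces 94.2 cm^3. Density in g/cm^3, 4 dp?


rho = 569.7 / 94.2 = 6.0478 g/cm^3


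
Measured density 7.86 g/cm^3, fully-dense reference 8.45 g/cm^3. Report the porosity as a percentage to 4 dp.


Porosity = (1-7.86/8.45)*100 = 6.9822 %


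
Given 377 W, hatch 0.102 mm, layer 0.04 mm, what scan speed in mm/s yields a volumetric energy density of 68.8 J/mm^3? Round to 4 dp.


v = 377 / (68.8*0.102*0.04) = 1343.0518 mm/s


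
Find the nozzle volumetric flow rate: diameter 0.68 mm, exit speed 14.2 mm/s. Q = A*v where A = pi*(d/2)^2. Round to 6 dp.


A = pi*(0.68/2)^2 = 0.36316811 mm^2
Q = 0.36316811 * 14.2 = 5.156987 mm^3/s


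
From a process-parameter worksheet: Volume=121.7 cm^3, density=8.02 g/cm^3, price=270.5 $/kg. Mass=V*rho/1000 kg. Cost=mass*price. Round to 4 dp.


Mass = 121.7*8.02/1000 = 0.976034 kg
Cost = 0.976034 * 270.5 = 264.0172 $


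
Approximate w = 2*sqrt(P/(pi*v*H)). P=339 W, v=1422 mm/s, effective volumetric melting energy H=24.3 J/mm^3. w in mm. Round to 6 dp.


w = 2*sqrt(339/(pi*1422*24.3)) = 0.111764 mm


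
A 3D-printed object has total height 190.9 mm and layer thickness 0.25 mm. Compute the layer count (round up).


Layers = ceil(190.9/0.25) = 764


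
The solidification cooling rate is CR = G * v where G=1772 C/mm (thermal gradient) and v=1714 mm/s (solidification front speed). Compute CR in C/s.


CR = 1772 * 1714 = 3037208 C/s


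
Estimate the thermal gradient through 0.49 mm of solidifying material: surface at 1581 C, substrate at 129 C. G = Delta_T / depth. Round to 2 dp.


G = (1581-129)/0.49 = 2963.27 C/mm


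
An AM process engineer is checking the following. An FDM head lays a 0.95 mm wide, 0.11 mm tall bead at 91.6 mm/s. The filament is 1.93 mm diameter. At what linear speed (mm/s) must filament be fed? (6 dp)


Q = 0.95 * 0.11 * 91.6 = 9.5722 mm^3/s
A_fil = pi*(1.93/2)^2 = 2.92552962 mm^2
v_feed = 9.5722 / 2.92552962 = 3.271955 mm/s


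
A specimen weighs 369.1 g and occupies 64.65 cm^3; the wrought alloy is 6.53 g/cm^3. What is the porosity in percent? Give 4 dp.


rho_part = 369.1 / 64.65 = 5.7092034 g/cm^3
Porosity = (1 - 5.7092034/6.53)*100 = 12.5696 %


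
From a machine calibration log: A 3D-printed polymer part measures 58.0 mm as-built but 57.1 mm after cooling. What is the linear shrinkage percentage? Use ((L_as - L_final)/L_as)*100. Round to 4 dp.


Shrinkage = ((58.0-57.1)/58.0)*100 = 1.5517 %


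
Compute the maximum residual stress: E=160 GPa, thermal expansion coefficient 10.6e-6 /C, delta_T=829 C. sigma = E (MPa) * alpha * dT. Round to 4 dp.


sigma = 160*1000 * 10.6e-6 * 829 = 1405.984 MPa


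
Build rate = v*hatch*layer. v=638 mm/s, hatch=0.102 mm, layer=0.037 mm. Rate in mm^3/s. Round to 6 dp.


Rate = 638 * 0.102 * 0.037 = 2.407812 mm^3/s


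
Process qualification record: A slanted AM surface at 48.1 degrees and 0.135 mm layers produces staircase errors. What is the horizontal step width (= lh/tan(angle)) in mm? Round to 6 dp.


step = 0.135 / tan(48.1) = 0.121129 mm


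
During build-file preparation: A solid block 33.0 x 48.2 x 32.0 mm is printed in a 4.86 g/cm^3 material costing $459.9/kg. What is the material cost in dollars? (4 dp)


V = 33.0 * 48.2 * 32.0 = 50899.2 mm^3 = 50.8992 cm^3
Mass = 50.8992 * 4.86 / 1000 = 0.24737011 kg
Cost = 0.24737011 * 459.9 = 113.7655 $


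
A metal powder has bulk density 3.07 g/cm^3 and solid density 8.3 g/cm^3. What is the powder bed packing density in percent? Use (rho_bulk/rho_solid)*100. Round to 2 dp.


Packing = (3.07/8.3)*100 = 36.99 %


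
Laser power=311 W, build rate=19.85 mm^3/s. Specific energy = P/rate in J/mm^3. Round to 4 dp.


SE = 311 / 19.85 = 15.6675 J/mm^3


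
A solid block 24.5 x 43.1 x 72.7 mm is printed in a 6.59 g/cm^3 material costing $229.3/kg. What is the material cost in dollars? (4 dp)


V = 24.5 * 43.1 * 72.7 = 76767.565 mm^3 = 76.767565 cm^3
Mass = 76.767565 * 6.59 / 1000 = 0.50589825 kg
Cost = 0.50589825 * 229.3 = 116.0025 $


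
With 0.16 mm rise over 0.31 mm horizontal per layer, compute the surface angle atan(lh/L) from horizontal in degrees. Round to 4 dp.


angle = atan(0.16/0.31) = 27.2996 degrees


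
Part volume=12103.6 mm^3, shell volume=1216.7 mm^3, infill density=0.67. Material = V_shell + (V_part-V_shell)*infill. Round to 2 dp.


V_infill = (12103.6 - 1216.7) * 0.67 = 7294.22
V_total = 1216.7 + 7294.22 = 8510.92 mm^3


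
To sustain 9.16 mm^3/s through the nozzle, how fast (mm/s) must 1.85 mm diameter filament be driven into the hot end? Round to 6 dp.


A = pi*(1.85/2)^2 = 2.688025
v = 9.16 / 2.688025 = 3.407706 mm/s


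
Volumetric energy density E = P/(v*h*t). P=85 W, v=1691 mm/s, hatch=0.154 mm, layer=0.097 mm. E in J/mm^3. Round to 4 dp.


E = 85 / (1691*0.154*0.097) = 3.365 J/mm^3


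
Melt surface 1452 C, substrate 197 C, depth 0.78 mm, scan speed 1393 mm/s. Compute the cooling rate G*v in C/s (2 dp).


G = (1452-197)/0.78 = 1608.97435897 C/mm
CR = 1608.97435897 * 1393 = 2241301.28 C/s


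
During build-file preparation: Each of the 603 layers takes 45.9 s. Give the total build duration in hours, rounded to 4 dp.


t = 603 * 45.9 / 3600 = 7.6883 hrs


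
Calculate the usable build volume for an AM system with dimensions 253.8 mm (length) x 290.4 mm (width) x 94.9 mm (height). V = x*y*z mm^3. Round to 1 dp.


V = 253.8 * 290.4 * 94.9 = 6994464.0 mm^3


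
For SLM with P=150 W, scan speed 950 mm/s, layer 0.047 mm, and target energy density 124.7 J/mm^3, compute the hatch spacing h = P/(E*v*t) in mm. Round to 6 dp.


h = 150 / (124.7*950*0.047) = 0.02694 mm


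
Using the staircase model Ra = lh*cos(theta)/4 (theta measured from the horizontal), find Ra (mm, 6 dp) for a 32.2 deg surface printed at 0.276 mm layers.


Ra = 0.276 * cos(32.2) / 4 = 0.058387 mm


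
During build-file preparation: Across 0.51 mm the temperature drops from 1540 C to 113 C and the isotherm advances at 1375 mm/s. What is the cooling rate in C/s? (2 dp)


G = (1540-113)/0.51 = 2798.03921569 C/mm
CR = 2798.03921569 * 1375 = 3847303.92 C/s


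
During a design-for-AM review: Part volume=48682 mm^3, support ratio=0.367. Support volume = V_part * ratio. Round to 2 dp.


V_support = 48682 * 0.367 = 17866.29 mm^3


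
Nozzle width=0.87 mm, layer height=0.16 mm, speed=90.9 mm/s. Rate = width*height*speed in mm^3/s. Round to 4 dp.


Rate = 0.87 * 0.16 * 90.9 = 12.6533 mm^3/s


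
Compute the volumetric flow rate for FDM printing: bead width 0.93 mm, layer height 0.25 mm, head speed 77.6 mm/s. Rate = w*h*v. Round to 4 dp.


Rate = 0.93 * 0.25 * 77.6 = 18.042 mm^3/s


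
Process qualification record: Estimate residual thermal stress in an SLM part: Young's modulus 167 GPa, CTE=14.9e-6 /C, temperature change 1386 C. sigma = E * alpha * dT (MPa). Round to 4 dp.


sigma = 167*1000 * 14.9e-6 * 1386 = 3448.7838 MPa


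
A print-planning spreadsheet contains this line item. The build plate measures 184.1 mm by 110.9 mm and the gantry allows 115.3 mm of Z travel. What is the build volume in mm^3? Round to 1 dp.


V = 184.1 * 110.9 * 115.3 = 2354044.4 mm^3


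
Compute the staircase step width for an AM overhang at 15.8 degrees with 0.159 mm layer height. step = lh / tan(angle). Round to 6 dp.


step = 0.159 / tan(15.8) = 0.561894 mm


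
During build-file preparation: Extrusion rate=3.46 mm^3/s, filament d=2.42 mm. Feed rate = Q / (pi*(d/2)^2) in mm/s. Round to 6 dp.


A = pi*(2.42/2)^2 = 4.599606
v = 3.46 / 4.599606 = 0.752238 mm/s


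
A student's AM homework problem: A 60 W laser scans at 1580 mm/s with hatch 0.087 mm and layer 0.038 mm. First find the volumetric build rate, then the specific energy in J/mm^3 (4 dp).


Build rate = 1580 * 0.087 * 0.038 = 5.22348 mm^3/s
SE = 60 / 5.22348 = 11.4866 J/mm^3


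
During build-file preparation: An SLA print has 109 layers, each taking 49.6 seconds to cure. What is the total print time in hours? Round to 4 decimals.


t = 109 * 49.6 / 3600 = 1.5018 hrs


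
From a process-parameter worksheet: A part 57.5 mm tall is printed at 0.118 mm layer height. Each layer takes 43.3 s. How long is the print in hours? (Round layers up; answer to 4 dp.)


Layers = ceil(57.5/0.118) = 488
t = 488 * 43.3 / 3600 = 5.8696 hrs


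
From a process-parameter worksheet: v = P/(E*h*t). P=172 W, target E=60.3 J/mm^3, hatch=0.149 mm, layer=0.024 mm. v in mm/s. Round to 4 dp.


v = 172 / (60.3*0.149*0.024) = 797.6523 mm/s


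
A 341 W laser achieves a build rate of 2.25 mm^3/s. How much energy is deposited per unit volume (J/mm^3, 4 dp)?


SE = 341 / 2.25 = 151.5556 J/mm^3


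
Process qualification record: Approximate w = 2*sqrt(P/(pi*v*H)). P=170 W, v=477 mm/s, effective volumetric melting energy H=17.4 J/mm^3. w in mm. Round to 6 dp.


w = 2*sqrt(170/(pi*477*17.4)) = 0.16149 mm


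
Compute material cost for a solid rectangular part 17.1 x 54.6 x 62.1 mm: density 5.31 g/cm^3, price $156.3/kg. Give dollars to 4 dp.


V = 17.1 * 54.6 * 62.1 = 57980.286 mm^3 = 57.980286 cm^3
Mass = 57.980286 * 5.31 / 1000 = 0.30787532 kg
Cost = 0.30787532 * 156.3 = 48.1209 $


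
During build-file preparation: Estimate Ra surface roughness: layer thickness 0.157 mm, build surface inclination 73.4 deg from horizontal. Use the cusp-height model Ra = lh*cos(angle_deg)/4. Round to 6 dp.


Ra = 0.157 * cos(73.4) / 4 = 0.011213 mm


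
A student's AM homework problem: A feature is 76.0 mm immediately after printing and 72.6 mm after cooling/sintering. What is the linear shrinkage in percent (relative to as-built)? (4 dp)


Shrinkage = ((76.0-72.6)/76.0)*100 = 4.4737 %


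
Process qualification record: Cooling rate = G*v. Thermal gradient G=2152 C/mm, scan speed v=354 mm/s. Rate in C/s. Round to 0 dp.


CR = 2152 * 354 = 761808 C/s


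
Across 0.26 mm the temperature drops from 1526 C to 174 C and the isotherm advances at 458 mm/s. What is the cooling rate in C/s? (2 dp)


G = (1526-174)/0.26 = 5200.0 C/mm
CR = 5200.0 * 458 = 2381600.0 C/s


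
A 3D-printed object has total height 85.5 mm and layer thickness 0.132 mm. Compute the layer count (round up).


Layers = ceil(85.5/0.132) = 648


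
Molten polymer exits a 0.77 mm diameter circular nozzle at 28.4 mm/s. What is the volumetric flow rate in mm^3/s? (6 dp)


A = pi*(0.77/2)^2 = 0.46566257 mm^2
Q = 0.46566257 * 28.4 = 13.224817 mm^3/s


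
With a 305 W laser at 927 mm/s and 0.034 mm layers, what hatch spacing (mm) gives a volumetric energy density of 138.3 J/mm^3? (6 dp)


h = 305 / (138.3*927*0.034) = 0.069971 mm


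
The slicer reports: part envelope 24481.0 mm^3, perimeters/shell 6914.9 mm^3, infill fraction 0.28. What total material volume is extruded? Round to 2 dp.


V_infill = (24481.0 - 6914.9) * 0.28 = 4918.51
V_total = 6914.9 + 4918.51 = 11833.41 mm^3


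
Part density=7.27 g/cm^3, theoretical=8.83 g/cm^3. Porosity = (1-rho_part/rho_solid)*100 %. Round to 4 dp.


Porosity = (1-7.27/8.83)*100 = 17.667 %


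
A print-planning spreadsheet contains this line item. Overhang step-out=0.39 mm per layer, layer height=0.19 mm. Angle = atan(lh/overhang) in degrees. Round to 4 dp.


angle = atan(0.19/0.39) = 25.9744 degrees


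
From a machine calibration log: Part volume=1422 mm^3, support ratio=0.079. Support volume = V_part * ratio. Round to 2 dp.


V_support = 1422 * 0.079 = 112.34 mm^3


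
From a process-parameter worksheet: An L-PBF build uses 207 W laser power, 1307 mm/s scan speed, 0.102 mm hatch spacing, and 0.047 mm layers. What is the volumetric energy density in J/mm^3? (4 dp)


E = 207 / (1307*0.102*0.047) = 33.0367 J/mm^3


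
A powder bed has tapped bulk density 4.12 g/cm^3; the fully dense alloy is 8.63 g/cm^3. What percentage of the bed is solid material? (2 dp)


Packing = (4.12/8.63)*100 = 47.74 %


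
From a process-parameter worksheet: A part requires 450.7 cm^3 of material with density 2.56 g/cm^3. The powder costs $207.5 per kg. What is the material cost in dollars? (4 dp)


Mass = 450.7*2.56/1000 = 1.153792 kg
Cost = 1.153792 * 207.5 = 239.4118 $


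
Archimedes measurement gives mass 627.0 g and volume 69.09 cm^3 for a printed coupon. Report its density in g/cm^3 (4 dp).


rho = 627.0 / 69.09 = 9.0751 g/cm^3


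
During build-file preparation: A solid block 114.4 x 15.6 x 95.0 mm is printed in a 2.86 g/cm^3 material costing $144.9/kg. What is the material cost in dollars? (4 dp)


V = 114.4 * 15.6 * 95.0 = 169540.8 mm^3 = 169.5408 cm^3
Mass = 169.5408 * 2.86 / 1000 = 0.48488669 kg
Cost = 0.48488669 * 144.9 = 70.2601 $


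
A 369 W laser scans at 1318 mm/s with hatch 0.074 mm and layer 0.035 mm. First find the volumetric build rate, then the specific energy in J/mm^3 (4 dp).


Build rate = 1318 * 0.074 * 0.035 = 3.41362 mm^3/s
SE = 369 / 3.41362 = 108.0964 J/mm^3


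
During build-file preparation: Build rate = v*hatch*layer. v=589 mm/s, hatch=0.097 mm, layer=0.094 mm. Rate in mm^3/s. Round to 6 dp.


Rate = 589 * 0.097 * 0.094 = 5.370502 mm^3/s


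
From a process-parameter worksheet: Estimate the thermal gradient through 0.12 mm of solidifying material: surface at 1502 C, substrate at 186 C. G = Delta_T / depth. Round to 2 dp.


G = (1502-186)/0.12 = 10966.67 C/mm


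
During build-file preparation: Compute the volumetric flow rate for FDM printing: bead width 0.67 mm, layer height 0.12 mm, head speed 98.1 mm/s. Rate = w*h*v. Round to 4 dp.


Rate = 0.67 * 0.12 * 98.1 = 7.8872 mm^3/s


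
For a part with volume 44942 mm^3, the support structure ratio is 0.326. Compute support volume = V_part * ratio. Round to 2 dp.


V_support = 44942 * 0.326 = 14651.09 mm^3


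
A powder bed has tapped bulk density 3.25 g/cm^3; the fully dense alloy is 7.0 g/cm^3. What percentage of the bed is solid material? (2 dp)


Packing = (3.25/7.0)*100 = 46.43 %


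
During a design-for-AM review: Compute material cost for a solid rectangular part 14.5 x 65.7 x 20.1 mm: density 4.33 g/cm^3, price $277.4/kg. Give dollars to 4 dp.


V = 14.5 * 65.7 * 20.1 = 19148.265 mm^3 = 19.148265 cm^3
Mass = 19.148265 * 4.33 / 1000 = 0.08291199 kg
Cost = 0.08291199 * 277.4 = 22.9998 $


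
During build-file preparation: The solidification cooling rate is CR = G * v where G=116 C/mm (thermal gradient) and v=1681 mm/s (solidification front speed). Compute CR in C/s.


CR = 116 * 1681 = 194996 C/s


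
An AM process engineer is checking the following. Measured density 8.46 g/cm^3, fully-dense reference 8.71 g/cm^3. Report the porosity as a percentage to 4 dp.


Porosity = (1-8.46/8.71)*100 = 2.8703 %


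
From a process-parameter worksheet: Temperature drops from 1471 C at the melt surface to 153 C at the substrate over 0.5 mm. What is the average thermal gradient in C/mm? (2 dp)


G = (1471-153)/0.5 = 2636.0 C/mm


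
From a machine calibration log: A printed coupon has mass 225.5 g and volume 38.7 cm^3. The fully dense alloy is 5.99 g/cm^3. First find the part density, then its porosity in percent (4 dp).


rho_part = 225.5 / 38.7 = 5.82687339 g/cm^3
Porosity = (1 - 5.82687339/5.99)*100 = 2.7233 %


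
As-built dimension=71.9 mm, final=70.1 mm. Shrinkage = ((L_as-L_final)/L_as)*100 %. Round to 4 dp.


Shrinkage = ((71.9-70.1)/71.9)*100 = 2.5035 %


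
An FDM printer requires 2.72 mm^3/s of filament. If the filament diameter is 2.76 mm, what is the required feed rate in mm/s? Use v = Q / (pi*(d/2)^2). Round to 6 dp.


A = pi*(2.76/2)^2 = 5.982849
v = 2.72 / 5.982849 = 0.454633 mm/s


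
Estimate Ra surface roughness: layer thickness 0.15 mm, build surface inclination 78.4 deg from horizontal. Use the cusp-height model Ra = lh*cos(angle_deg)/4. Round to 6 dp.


Ra = 0.15 * cos(78.4) / 4 = 0.00754 mm


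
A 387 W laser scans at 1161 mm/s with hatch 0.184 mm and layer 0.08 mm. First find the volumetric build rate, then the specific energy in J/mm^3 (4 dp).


Build rate = 1161 * 0.184 * 0.08 = 17.08992 mm^3/s
SE = 387 / 17.08992 = 22.6449 J/mm^3


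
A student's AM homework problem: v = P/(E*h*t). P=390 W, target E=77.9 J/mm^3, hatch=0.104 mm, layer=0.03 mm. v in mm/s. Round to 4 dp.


v = 390 / (77.9*0.104*0.03) = 1604.6213 mm/s


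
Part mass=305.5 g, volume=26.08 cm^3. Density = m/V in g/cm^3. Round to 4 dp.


rho = 305.5 / 26.08 = 11.714 g/cm^3


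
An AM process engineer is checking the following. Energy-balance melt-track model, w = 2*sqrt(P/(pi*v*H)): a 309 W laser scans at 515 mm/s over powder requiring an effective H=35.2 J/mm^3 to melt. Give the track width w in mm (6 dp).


w = 2*sqrt(309/(pi*515*35.2)) = 0.147319 mm


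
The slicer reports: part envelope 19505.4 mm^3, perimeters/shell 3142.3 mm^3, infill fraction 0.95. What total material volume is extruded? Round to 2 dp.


V_infill = (19505.4 - 3142.3) * 0.95 = 15544.95
V_total = 3142.3 + 15544.95 = 18687.25 mm^3


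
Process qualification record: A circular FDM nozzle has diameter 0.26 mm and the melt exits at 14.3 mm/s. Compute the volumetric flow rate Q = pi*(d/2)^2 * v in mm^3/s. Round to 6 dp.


A = pi*(0.26/2)^2 = 0.05309292 mm^2
Q = 0.05309292 * 14.3 = 0.759229 mm^3/s


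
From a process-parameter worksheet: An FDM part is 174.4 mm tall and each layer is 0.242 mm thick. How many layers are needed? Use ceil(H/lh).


Layers = ceil(174.4/0.242) = 721


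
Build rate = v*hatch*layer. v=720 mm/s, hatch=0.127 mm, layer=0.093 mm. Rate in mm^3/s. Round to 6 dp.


Rate = 720 * 0.127 * 0.093 = 8.50392 mm^3/s


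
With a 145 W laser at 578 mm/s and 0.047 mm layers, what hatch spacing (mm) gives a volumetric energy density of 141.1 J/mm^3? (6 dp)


h = 145 / (141.1*578*0.047) = 0.037828 mm


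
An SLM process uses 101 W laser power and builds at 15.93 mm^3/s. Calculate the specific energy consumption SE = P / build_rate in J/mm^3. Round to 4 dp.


SE = 101 / 15.93 = 6.3402 J/mm^3


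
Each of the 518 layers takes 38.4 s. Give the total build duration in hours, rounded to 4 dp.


t = 518 * 38.4 / 3600 = 5.5253 hrs


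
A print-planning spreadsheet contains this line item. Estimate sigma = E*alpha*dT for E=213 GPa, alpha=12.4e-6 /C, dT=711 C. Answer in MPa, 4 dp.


sigma = 213*1000 * 12.4e-6 * 711 = 1877.8932 MPa


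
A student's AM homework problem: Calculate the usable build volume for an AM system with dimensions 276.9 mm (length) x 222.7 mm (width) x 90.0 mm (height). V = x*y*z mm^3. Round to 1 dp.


V = 276.9 * 222.7 * 90.0 = 5549906.7 mm^3


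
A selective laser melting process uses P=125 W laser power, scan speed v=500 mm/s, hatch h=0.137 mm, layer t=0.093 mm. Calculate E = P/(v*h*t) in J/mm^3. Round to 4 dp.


E = 125 / (500*0.137*0.093) = 19.6217 J/mm^3


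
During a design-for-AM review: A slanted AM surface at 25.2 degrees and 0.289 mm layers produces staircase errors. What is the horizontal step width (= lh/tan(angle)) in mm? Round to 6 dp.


step = 0.289 / tan(25.2) = 0.614156 mm


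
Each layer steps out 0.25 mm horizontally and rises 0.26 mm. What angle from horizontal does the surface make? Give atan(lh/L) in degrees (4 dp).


angle = atan(0.26/0.25) = 46.1233 degrees


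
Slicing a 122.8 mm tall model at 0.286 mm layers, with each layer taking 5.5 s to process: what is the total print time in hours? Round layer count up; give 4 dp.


Layers = ceil(122.8/0.286) = 430
t = 430 * 5.5 / 3600 = 0.6569 hrs


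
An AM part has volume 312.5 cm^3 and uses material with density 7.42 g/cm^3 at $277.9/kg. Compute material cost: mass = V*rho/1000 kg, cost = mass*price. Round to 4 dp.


Mass = 312.5*7.42/1000 = 2.31875 kg
Cost = 2.31875 * 277.9 = 644.3806 $


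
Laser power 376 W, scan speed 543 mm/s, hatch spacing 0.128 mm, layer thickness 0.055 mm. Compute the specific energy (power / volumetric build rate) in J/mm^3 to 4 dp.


Build rate = 543 * 0.128 * 0.055 = 3.82272 mm^3/s
SE = 376 / 3.82272 = 98.3593 J/mm^3


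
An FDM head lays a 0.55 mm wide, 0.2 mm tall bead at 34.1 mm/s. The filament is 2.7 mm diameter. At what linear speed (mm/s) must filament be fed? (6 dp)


Q = 0.55 * 0.2 * 34.1 = 3.751 mm^3/s
A_fil = pi*(2.7/2)^2 = 5.72555261 mm^2
v_feed = 3.751 / 5.72555261 = 0.655133 mm/s


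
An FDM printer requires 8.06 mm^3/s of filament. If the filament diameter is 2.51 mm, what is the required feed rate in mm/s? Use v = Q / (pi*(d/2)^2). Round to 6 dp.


A = pi*(2.51/2)^2 = 4.948087
v = 8.06 / 4.948087 = 1.628912 mm/s


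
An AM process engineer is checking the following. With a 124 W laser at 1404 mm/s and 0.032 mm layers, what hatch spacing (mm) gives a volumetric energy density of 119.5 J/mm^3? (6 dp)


h = 124 / (119.5*1404*0.032) = 0.023096 mm


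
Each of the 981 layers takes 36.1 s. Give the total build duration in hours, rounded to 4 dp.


t = 981 * 36.1 / 3600 = 9.8373 hrs


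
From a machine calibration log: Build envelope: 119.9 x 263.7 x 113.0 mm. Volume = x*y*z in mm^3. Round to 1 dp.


V = 119.9 * 263.7 * 113.0 = 3572792.2 mm^3


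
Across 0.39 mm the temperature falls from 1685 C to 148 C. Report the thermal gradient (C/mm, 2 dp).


G = (1685-148)/0.39 = 3941.03 C/mm


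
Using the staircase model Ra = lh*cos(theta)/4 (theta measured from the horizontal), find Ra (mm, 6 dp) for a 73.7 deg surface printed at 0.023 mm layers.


Ra = 0.023 * cos(73.7) / 4 = 0.001614 mm


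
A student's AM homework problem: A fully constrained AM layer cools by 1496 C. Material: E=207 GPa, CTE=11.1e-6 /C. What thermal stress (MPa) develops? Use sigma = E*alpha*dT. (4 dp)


sigma = 207*1000 * 11.1e-6 * 1496 = 3437.3592 MPa


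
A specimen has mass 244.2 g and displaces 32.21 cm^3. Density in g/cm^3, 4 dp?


rho = 244.2 / 32.21 = 7.5815 g/cm^3


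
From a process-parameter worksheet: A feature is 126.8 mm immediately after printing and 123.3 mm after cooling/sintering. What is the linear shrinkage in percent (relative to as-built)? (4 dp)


Shrinkage = ((126.8-123.3)/126.8)*100 = 2.7603 %


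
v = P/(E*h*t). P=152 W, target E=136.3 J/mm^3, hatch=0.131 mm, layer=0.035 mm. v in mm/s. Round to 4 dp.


v = 152 / (136.3*0.131*0.035) = 243.2251 mm/s


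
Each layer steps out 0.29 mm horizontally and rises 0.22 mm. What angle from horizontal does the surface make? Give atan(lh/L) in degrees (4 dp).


angle = atan(0.22/0.29) = 37.1847 degrees


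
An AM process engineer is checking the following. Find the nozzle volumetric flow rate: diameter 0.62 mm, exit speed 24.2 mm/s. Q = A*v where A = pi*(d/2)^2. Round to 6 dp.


A = pi*(0.62/2)^2 = 0.30190705 mm^2
Q = 0.30190705 * 24.2 = 7.306151 mm^3/s


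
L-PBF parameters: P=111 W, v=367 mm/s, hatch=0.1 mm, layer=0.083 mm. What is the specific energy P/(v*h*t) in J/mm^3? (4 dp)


Build rate = 367 * 0.1 * 0.083 = 3.0461 mm^3/s
SE = 111 / 3.0461 = 36.44 J/mm^3


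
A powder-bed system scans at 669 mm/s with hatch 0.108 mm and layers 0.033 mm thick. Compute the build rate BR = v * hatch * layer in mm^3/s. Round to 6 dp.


Rate = 669 * 0.108 * 0.033 = 2.384316 mm^3/s


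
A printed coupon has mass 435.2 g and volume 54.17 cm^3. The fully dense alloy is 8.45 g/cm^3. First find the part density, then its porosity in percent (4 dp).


rho_part = 435.2 / 54.17 = 8.03396714 g/cm^3
Porosity = (1 - 8.03396714/8.45)*100 = 4.9235 %


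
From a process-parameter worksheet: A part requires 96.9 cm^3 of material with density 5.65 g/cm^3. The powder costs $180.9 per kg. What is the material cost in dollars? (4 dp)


Mass = 96.9*5.65/1000 = 0.547485 kg
Cost = 0.547485 * 180.9 = 99.04 $


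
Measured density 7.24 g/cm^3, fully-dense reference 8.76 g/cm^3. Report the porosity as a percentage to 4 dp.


Porosity = (1-7.24/8.76)*100 = 17.3516 %


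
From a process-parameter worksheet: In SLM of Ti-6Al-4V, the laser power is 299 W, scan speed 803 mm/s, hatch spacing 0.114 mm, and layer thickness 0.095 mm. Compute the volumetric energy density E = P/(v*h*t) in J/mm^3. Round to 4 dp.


E = 299 / (803*0.114*0.095) = 34.3817 J/mm^3


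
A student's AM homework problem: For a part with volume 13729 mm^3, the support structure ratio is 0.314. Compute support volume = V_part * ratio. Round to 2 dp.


V_support = 13729 * 0.314 = 4310.91 mm^3


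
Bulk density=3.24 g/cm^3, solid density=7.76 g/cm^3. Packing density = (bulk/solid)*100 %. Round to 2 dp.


Packing = (3.24/7.76)*100 = 41.75 %


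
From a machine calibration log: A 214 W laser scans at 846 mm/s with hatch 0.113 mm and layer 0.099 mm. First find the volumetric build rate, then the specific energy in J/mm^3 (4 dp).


Build rate = 846 * 0.113 * 0.099 = 9.464202 mm^3/s
SE = 214 / 9.464202 = 22.6115 J/mm^3


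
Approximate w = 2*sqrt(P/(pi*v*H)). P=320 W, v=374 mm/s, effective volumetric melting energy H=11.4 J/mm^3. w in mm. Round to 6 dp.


w = 2*sqrt(320/(pi*374*11.4)) = 0.30913 mm


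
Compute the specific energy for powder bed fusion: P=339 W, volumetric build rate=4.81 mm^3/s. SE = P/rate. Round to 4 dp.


SE = 339 / 4.81 = 70.4782 J/mm^3


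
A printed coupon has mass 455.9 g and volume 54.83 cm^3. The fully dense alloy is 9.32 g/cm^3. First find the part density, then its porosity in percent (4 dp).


rho_part = 455.9 / 54.83 = 8.31479117 g/cm^3
Porosity = (1 - 8.31479117/9.32)*100 = 10.7855 %


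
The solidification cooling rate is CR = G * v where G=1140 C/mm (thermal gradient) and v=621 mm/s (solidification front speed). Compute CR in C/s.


CR = 1140 * 621 = 707940 C/s


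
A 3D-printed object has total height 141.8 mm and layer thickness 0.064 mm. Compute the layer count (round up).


Layers = ceil(141.8/0.064) = 2216


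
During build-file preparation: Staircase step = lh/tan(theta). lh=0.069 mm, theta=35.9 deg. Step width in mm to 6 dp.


step = 0.069 / tan(35.9) = 0.09532 mm


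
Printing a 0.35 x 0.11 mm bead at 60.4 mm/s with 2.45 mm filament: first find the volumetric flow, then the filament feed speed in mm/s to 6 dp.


Q = 0.35 * 0.11 * 60.4 = 2.3254 mm^3/s
A_fil = pi*(2.45/2)^2 = 4.71435248 mm^2
v_feed = 2.3254 / 4.71435248 = 0.49326 mm/s


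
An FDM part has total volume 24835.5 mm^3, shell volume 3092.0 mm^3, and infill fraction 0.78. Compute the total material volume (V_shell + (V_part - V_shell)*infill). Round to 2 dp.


V_infill = (24835.5 - 3092.0) * 0.78 = 16959.93
V_total = 3092.0 + 16959.93 = 20051.93 mm^3


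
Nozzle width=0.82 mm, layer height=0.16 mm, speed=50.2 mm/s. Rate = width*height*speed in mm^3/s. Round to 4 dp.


Rate = 0.82 * 0.16 * 50.2 = 6.5862 mm^3/s


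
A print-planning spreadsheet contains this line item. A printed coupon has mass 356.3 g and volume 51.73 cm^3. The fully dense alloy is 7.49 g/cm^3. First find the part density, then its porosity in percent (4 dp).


rho_part = 356.3 / 51.73 = 6.88768606 g/cm^3
Porosity = (1 - 6.88768606/7.49)*100 = 8.0416 %


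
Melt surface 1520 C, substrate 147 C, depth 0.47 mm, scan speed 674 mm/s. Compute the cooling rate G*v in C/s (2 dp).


G = (1520-147)/0.47 = 2921.27659574 C/mm
CR = 2921.27659574 * 674 = 1968940.43 C/s


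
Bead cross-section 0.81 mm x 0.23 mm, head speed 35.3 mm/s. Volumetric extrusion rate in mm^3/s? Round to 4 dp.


Rate = 0.81 * 0.23 * 35.3 = 6.5764 mm^3/s


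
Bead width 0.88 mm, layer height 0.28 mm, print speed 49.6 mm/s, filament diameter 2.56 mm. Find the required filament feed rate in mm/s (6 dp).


Q = 0.88 * 0.28 * 49.6 = 12.22144 mm^3/s
A_fil = pi*(2.56/2)^2 = 5.1471854 mm^2
v_feed = 12.22144 / 5.1471854 = 2.374393 mm/s


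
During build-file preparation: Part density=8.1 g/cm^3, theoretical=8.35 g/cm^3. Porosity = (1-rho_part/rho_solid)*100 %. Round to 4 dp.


Porosity = (1-8.1/8.35)*100 = 2.994 %


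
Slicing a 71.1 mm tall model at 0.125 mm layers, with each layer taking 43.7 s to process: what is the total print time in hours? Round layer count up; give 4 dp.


Layers = ceil(71.1/0.125) = 569
t = 569 * 43.7 / 3600 = 6.907 hrs


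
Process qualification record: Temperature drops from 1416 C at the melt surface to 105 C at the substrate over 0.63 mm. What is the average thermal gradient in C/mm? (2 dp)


G = (1416-105)/0.63 = 2080.95 C/mm


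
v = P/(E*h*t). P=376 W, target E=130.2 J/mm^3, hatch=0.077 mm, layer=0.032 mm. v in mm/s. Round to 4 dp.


v = 376 / (130.2*0.077*0.032) = 1172.0231 mm/s


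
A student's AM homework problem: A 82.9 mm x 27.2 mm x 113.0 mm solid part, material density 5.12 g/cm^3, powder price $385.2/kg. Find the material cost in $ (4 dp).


V = 82.9 * 27.2 * 113.0 = 254801.44 mm^3 = 254.80144 cm^3
Mass = 254.80144 * 5.12 / 1000 = 1.30458337 kg
Cost = 1.30458337 * 385.2 = 502.5255 $


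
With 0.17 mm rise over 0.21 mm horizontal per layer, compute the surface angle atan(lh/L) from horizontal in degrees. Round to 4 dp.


angle = atan(0.17/0.21) = 38.991 degrees


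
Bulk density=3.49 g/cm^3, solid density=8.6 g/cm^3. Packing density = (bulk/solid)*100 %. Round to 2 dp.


Packing = (3.49/8.6)*100 = 40.58 %


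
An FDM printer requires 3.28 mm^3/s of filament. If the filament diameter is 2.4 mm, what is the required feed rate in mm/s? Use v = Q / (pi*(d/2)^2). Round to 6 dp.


A = pi*(2.4/2)^2 = 4.523893
v = 3.28 / 4.523893 = 0.725039 mm/s


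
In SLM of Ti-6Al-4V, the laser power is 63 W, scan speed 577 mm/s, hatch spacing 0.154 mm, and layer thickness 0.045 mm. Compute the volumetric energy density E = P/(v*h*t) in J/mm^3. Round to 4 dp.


E = 63 / (577*0.154*0.045) = 15.7555 J/mm^3


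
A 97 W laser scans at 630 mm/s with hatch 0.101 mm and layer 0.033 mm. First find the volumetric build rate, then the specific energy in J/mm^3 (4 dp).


Build rate = 630 * 0.101 * 0.033 = 2.09979 mm^3/s
SE = 97 / 2.09979 = 46.1951 J/mm^3


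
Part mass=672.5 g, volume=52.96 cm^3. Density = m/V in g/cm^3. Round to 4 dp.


rho = 672.5 / 52.96 = 12.6983 g/cm^3


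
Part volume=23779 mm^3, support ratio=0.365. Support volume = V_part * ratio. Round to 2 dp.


V_support = 23779 * 0.365 = 8679.34 mm^3


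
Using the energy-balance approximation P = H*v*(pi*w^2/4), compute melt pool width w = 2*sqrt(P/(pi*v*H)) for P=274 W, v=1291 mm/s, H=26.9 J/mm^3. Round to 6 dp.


w = 2*sqrt(274/(pi*1291*26.9)) = 0.100228 mm


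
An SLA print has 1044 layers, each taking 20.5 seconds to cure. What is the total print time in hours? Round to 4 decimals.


t = 1044 * 20.5 / 3600 = 5.945 hrs


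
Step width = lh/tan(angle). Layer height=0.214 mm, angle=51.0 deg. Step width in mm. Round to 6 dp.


step = 0.214 / tan(51.0) = 0.173294 mm


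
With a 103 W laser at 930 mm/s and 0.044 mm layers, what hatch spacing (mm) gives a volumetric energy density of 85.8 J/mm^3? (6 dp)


h = 103 / (85.8*930*0.044) = 0.029337 mm


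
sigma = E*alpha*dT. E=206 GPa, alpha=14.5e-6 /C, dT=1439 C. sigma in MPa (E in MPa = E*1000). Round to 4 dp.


sigma = 206*1000 * 14.5e-6 * 1439 = 4298.293 MPa


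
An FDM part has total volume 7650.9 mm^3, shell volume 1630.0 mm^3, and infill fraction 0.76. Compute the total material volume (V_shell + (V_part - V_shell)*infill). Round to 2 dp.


V_infill = (7650.9 - 1630.0) * 0.76 = 4575.88
V_total = 1630.0 + 4575.88 = 6205.88 mm^3


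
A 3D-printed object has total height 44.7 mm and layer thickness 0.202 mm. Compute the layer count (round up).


Layers = ceil(44.7/0.202) = 222


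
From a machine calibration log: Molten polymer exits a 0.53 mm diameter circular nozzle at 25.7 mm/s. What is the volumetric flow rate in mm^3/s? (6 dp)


A = pi*(0.53/2)^2 = 0.22061834 mm^2
Q = 0.22061834 * 25.7 = 5.669891 mm^3/s


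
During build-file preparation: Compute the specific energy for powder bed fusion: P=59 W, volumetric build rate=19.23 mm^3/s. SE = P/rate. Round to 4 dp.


SE = 59 / 19.23 = 3.0681 J/mm^3


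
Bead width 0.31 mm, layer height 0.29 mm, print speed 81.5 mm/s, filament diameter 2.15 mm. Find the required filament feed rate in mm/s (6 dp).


Q = 0.31 * 0.29 * 81.5 = 7.32685 mm^3/s
A_fil = pi*(2.15/2)^2 = 3.63050301 mm^2
v_feed = 7.32685 / 3.63050301 = 2.018136 mm/s


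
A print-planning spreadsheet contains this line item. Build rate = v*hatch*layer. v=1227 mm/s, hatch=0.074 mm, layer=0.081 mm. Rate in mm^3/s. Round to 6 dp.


Rate = 1227 * 0.074 * 0.081 = 7.354638 mm^3/s


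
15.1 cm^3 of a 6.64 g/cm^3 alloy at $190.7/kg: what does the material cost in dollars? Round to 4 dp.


Mass = 15.1*6.64/1000 = 0.100264 kg
Cost = 0.100264 * 190.7 = 19.1203 $


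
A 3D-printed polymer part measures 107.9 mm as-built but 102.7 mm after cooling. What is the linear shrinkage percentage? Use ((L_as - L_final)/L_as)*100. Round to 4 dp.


Shrinkage = ((107.9-102.7)/107.9)*100 = 4.8193 %


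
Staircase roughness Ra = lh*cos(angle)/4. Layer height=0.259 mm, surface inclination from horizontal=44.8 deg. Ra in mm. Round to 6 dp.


Ra = 0.259 * cos(44.8) / 4 = 0.045945 mm


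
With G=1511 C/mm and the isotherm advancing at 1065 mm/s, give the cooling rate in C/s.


CR = 1511 * 1065 = 1609215 C/s


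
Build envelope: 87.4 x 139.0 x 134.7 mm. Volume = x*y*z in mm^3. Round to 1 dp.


V = 87.4 * 139.0 * 134.7 = 1636416.4 mm^3


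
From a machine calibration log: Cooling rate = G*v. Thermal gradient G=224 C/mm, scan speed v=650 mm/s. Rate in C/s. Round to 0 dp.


CR = 224 * 650 = 145600 C/s


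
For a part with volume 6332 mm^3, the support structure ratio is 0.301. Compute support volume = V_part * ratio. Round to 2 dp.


V_support = 6332 * 0.301 = 1905.93 mm^3


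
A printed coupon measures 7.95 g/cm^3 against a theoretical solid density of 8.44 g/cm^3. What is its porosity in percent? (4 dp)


Porosity = (1-7.95/8.44)*100 = 5.8057 %


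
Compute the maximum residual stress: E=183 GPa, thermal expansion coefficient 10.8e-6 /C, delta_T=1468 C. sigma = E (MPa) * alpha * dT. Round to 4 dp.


sigma = 183*1000 * 10.8e-6 * 1468 = 2901.3552 MPa


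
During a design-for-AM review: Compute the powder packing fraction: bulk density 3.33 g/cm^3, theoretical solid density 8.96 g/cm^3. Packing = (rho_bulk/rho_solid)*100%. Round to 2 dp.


Packing = (3.33/8.96)*100 = 37.17 %


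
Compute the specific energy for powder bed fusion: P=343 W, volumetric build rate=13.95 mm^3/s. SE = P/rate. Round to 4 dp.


SE = 343 / 13.95 = 24.5878 J/mm^3


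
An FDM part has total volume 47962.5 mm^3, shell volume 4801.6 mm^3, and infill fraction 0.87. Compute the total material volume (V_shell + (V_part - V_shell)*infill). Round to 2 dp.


V_infill = (47962.5 - 4801.6) * 0.87 = 37549.98
V_total = 4801.6 + 37549.98 = 42351.58 mm^3


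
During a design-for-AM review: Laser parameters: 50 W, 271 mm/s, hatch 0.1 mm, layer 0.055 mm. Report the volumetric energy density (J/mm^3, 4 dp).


E = 50 / (271*0.1*0.055) = 33.5458 J/mm^3


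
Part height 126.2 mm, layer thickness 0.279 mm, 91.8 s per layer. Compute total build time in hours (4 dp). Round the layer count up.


Layers = ceil(126.2/0.279) = 453
t = 453 * 91.8 / 3600 = 11.5515 hrs


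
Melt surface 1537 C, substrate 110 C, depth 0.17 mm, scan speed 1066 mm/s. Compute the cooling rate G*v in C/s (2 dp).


G = (1537-110)/0.17 = 8394.11764706 C/mm
CR = 8394.11764706 * 1066 = 8948129.41 C/s


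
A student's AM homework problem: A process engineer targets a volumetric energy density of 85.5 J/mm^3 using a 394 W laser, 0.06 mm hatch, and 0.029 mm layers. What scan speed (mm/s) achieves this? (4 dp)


v = 394 / (85.5*0.06*0.029) = 2648.3834 mm/s


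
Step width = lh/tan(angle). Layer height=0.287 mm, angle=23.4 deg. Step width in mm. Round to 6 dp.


step = 0.287 / tan(23.4) = 0.663218 mm


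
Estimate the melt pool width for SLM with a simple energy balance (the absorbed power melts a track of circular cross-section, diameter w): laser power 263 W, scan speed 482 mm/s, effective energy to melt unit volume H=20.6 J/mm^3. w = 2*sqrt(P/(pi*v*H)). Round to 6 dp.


w = 2*sqrt(263/(pi*482*20.6)) = 0.183644 mm


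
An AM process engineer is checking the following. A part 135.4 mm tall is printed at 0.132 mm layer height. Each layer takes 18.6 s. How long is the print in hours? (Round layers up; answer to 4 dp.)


Layers = ceil(135.4/0.132) = 1026
t = 1026 * 18.6 / 3600 = 5.301 hrs


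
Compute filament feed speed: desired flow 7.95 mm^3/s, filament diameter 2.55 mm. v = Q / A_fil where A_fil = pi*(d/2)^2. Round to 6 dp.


A = pi*(2.55/2)^2 = 5.107052
v = 7.95 / 5.107052 = 1.556671 mm/s


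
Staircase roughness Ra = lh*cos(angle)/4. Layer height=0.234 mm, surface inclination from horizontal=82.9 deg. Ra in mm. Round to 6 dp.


Ra = 0.234 * cos(82.9) / 4 = 0.007231 mm


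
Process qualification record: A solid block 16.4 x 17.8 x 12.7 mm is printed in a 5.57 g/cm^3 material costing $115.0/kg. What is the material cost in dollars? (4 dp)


V = 16.4 * 17.8 * 12.7 = 3707.384 mm^3 = 3.707384 cm^3
Mass = 3.707384 * 5.57 / 1000 = 0.02065013 kg
Cost = 0.02065013 * 115.0 = 2.3748 $


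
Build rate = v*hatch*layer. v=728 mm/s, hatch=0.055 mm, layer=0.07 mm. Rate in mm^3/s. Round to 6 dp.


Rate = 728 * 0.055 * 0.07 = 2.8028 mm^3/s


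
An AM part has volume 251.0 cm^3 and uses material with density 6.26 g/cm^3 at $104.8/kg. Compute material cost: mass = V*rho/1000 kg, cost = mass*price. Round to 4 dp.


Mass = 251.0*6.26/1000 = 1.57126 kg
Cost = 1.57126 * 104.8 = 164.668 $


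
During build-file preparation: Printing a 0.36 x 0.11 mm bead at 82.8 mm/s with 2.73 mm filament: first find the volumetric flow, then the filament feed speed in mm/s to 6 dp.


Q = 0.36 * 0.11 * 82.8 = 3.27888 mm^3/s
A_fil = pi*(2.73/2)^2 = 5.85349397 mm^2
v_feed = 3.27888 / 5.85349397 = 0.560158 mm/s
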